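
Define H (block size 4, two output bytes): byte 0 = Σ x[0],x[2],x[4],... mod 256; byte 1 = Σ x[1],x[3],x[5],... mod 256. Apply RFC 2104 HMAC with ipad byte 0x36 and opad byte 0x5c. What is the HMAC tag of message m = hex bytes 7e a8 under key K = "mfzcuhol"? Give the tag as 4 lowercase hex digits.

a4a6

Key "mfzcuhol" = 6d 66 7a 63 75 68 6f 6c is 8 bytes > B = 4, so hash it first: H(key) = cb 9d, then zero-pad to 4 bytes: K' = cb 9d 00 00.
K' ⊕ ipad = fd ab 36 36.  K' ⊕ opad = 97 c1 5c 5c.
Inner input = (K'⊕ipad) ∥ m = fd ab 36 36 ∥ 7e a8.
Inner hash: even-index sum = 433 mod 256 = 177; odd-index sum = 393 mod 256 = 137 → b1 89.
Outer input = (K'⊕opad) ∥ inner = 97 c1 5c 5c ∥ b1 89.
Outer hash (tag): even-index sum = 420 mod 256 = 164; odd-index sum = 422 mod 256 = 166 → a4 a6.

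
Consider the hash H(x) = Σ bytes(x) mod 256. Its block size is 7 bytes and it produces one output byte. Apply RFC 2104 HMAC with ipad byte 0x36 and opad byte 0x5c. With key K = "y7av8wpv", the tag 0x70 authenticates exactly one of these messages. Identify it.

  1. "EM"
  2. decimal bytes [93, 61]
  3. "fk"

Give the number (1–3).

Key "y7av8wpv" = 79 37 61 76 38 77 70 76 is 8 bytes > B = 7, so hash it first: H(key) = 1c, then zero-pad to 7 bytes: K' = 1c 00 00 00 00 00 00.
K' ⊕ ipad = 2a 36 36 36 36 36 36; K' ⊕ opad = 40 5c 5c 5c 5c 5c 5c.
m1: inner = H(2a 36 36 36 36 36 36 45 4d) = 00; tag = H(40 5c 5c 5c 5c 5c 5c 00) = 68
m2: inner = H(2a 36 36 36 36 36 36 5d 3d) = 08; tag = H(40 5c 5c 5c 5c 5c 5c 08) = 70 ← matches
m3: inner = H(2a 36 36 36 36 36 36 66 6b) = 3f; tag = H(40 5c 5c 5c 5c 5c 5c 3f) = a7

2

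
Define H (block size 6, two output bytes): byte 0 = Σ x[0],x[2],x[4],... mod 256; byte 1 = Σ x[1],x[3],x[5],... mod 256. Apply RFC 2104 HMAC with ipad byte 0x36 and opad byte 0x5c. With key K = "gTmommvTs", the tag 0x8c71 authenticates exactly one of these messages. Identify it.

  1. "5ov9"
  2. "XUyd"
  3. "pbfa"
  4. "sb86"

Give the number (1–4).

3

Key "gTmommvTs" = 67 54 6d 6f 6d 6d 76 54 73 is 9 bytes > B = 6, so hash it first: H(key) = 2a 84, then zero-pad to 6 bytes: K' = 2a 84 00 00 00 00.
K' ⊕ ipad = 1c b2 36 36 36 36; K' ⊕ opad = 76 d8 5c 5c 5c 5c.
m1: inner = H(1c b2 36 36 36 36 35 6f 76 39) = 33 c6; tag = H(76 d8 5c 5c 5c 5c 33 c6) = 6156
m2: inner = H(1c b2 36 36 36 36 58 55 79 64) = 59 d7; tag = H(76 d8 5c 5c 5c 5c 59 d7) = 8767
m3: inner = H(1c b2 36 36 36 36 70 62 66 61) = 5e e1; tag = H(76 d8 5c 5c 5c 5c 5e e1) = 8c71 ← matches
m4: inner = H(1c b2 36 36 36 36 73 62 38 36) = 33 b6; tag = H(76 d8 5c 5c 5c 5c 33 b6) = 6146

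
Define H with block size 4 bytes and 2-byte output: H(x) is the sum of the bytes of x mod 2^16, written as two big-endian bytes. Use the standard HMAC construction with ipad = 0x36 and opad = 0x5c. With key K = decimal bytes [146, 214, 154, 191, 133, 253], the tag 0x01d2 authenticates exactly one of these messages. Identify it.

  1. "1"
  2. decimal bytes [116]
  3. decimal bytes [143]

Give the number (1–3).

Key decimal bytes [146, 214, 154, 191, 133, 253] = 92 d6 9a bf 85 fd is 6 bytes > B = 4, so hash it first: H(key) = 04 43, then zero-pad to 4 bytes: K' = 04 43 00 00.
K' ⊕ ipad = 32 75 36 36; K' ⊕ opad = 58 1f 5c 5c.
m1: inner = H(32 75 36 36 31) = 01 44; tag = H(58 1f 5c 5c 01 44) = 0174
m2: inner = H(32 75 36 36 74) = 01 87; tag = H(58 1f 5c 5c 01 87) = 01b7
m3: inner = H(32 75 36 36 8f) = 01 a2; tag = H(58 1f 5c 5c 01 a2) = 01d2 ← matches

3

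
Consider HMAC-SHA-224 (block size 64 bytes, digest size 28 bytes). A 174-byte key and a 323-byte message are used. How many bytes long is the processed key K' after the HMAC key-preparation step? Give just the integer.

Key is 174 > 64 bytes, so it is hashed to 28 bytes then zero-padded to 64: |K'| = 64.

64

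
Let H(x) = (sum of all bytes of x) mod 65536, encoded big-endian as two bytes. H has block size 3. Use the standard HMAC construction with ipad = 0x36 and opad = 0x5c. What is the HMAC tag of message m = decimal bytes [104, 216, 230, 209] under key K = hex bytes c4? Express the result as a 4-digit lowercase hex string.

Key hex bytes c4 is 1 byte ≤ B = 3; zero-pad to 3 bytes: K' = c4 00 00.
K' ⊕ ipad = f2 36 36.  K' ⊕ opad = 98 5c 5c.
Inner input = (K'⊕ipad) ∥ m = f2 36 36 ∥ 68 d8 e6 d1.
Inner hash: sum = 242+54+54+104+216+230+209 = 1109 → 04 55.
Outer input = (K'⊕opad) ∥ inner = 98 5c 5c ∥ 04 55.
Outer hash (tag): sum = 152+92+92+4+85 = 425 → 01 a9.

01a9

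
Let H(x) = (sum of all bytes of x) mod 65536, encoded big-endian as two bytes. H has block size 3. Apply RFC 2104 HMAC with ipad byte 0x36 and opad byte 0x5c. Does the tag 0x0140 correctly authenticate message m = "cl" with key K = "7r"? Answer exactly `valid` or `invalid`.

valid

Key "7r" = 37 72 is 2 bytes ≤ B = 3; zero-pad to 3 bytes: K' = 37 72 00.
K' ⊕ ipad = 01 44 36; K' ⊕ opad = 6b 2e 5c.
Inner hash: sum = 1+68+54+99+108 = 330 → 01 4a.
Outer hash (recomputed tag): sum = 107+46+92+1+74 = 320 → 01 40.
Recomputed tag = 0140; claimed = 0140 → match.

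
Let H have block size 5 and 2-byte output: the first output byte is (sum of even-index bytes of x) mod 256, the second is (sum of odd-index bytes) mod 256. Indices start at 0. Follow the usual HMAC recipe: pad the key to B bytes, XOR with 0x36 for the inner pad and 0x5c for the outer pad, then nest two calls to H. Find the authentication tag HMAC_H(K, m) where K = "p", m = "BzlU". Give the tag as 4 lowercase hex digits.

fe39

Key "p" = 70 is 1 byte ≤ B = 5; zero-pad to 5 bytes: K' = 70 00 00 00 00.
K' ⊕ ipad = 46 36 36 36 36.  K' ⊕ opad = 2c 5c 5c 5c 5c.
Inner input = (K'⊕ipad) ∥ m = 46 36 36 36 36 ∥ 42 7a 6c 55.
Inner hash: even-index sum = 385 mod 256 = 129; odd-index sum = 282 mod 256 = 26 → 81 1a.
Outer input = (K'⊕opad) ∥ inner = 2c 5c 5c 5c 5c ∥ 81 1a.
Outer hash (tag): even-index sum = 254 mod 256 = 254; odd-index sum = 313 mod 256 = 57 → fe 39.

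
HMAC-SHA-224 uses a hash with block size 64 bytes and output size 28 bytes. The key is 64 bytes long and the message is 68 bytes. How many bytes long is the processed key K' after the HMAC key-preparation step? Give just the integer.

64

Key is 64 ≤ 64 bytes, zero-padded: |K'| = 64.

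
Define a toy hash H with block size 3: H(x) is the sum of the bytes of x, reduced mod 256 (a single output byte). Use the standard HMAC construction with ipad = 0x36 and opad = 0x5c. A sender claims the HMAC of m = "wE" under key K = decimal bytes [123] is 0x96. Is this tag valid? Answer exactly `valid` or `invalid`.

invalid

Key decimal bytes [123] = 7b is 1 byte ≤ B = 3; zero-pad to 3 bytes: K' = 7b 00 00.
K' ⊕ ipad = 4d 36 36; K' ⊕ opad = 27 5c 5c.
Inner hash: sum = 77+54+54+119+69 = 373; mod 256 = 117 → 75.
Outer hash (recomputed tag): sum = 39+92+92+117 = 340; mod 256 = 84 → 54.
Recomputed tag = 54; claimed = 96 → mismatch.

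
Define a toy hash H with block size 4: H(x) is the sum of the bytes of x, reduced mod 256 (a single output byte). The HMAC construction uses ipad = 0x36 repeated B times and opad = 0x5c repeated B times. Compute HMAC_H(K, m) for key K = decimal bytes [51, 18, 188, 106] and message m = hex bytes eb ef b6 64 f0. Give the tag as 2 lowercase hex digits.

Key decimal bytes [51, 18, 188, 106] = 33 12 bc 6a is exactly B = 4 bytes: K' = 33 12 bc 6a.
K' ⊕ ipad = 05 24 8a 5c.  K' ⊕ opad = 6f 4e e0 36.
Inner input = (K'⊕ipad) ∥ m = 05 24 8a 5c ∥ eb ef b6 64 f0.
Inner hash: sum = 5+36+138+92+235+239+182+100+240 = 1267; mod 256 = 243 → f3.
Outer input = (K'⊕opad) ∥ inner = 6f 4e e0 36 ∥ f3.
Outer hash (tag): sum = 111+78+224+54+243 = 710; mod 256 = 198 → c6.

c6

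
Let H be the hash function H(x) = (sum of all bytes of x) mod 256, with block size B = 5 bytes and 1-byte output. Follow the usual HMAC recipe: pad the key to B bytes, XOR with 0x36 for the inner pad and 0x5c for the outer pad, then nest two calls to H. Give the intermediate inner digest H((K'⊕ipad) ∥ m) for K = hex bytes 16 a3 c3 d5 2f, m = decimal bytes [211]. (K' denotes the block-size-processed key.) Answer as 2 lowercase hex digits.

Key hex bytes 16 a3 c3 d5 2f is exactly B = 5 bytes: K' = 16 a3 c3 d5 2f.
K' ⊕ ipad = 20 95 f5 e3 19.
Inner input = 20 95 f5 e3 19 ∥ d3.
Inner hash: sum = 32+149+245+227+25+211 = 889; mod 256 = 121 → 79.

79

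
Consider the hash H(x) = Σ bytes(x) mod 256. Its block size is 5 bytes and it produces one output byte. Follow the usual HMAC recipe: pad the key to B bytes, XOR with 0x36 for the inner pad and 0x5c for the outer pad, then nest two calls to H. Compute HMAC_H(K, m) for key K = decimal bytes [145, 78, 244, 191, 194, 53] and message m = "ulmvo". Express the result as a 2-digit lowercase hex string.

Key decimal bytes [145, 78, 244, 191, 194, 53] = 91 4e f4 bf c2 35 is 6 bytes > B = 5, so hash it first: H(key) = 89, then zero-pad to 5 bytes: K' = 89 00 00 00 00.
K' ⊕ ipad = bf 36 36 36 36.  K' ⊕ opad = d5 5c 5c 5c 5c.
Inner input = (K'⊕ipad) ∥ m = bf 36 36 36 36 ∥ 75 6c 6d 76 6f.
Inner hash: sum = 191+54+54+54+54+117+108+109+118+111 = 970; mod 256 = 202 → ca.
Outer input = (K'⊕opad) ∥ inner = d5 5c 5c 5c 5c ∥ ca.
Outer hash (tag): sum = 213+92+92+92+92+202 = 783; mod 256 = 15 → 0f.

0f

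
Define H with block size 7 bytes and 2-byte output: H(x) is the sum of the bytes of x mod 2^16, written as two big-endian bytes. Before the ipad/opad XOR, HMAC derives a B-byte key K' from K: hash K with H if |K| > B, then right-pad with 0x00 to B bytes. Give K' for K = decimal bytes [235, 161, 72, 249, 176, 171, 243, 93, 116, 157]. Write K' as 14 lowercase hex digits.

06890000000000

|K| = 10 > B = 7, so first hash the key.
H(K): sum = 235+161+72+249+176+171+243+93+116+157 = 1673 → 06 89.
Zero-pad H(K) = 06 89 to 7 bytes: K' = 06 89 00 00 00 00 00.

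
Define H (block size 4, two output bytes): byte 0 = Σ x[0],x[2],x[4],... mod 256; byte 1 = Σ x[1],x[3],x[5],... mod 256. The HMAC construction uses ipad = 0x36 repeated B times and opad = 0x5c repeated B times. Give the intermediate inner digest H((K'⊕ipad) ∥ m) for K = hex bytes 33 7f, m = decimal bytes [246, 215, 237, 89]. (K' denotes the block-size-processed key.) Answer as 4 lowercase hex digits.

1eaf

Key hex bytes 33 7f is 2 bytes ≤ B = 4; zero-pad to 4 bytes: K' = 33 7f 00 00.
K' ⊕ ipad = 05 49 36 36.
Inner input = 05 49 36 36 ∥ f6 d7 ed 59.
Inner hash: even-index sum = 542 mod 256 = 30; odd-index sum = 431 mod 256 = 175 → 1e af.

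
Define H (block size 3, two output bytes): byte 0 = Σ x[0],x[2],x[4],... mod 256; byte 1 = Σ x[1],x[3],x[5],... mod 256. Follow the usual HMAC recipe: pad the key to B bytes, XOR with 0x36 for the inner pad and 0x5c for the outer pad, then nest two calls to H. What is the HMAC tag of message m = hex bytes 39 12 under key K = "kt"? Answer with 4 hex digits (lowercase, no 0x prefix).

0ecd

Key "kt" = 6b 74 is 2 bytes ≤ B = 3; zero-pad to 3 bytes: K' = 6b 74 00.
K' ⊕ ipad = 5d 42 36.  K' ⊕ opad = 37 28 5c.
Inner input = (K'⊕ipad) ∥ m = 5d 42 36 ∥ 39 12.
Inner hash: even-index sum = 165 mod 256 = 165; odd-index sum = 123 mod 256 = 123 → a5 7b.
Outer input = (K'⊕opad) ∥ inner = 37 28 5c ∥ a5 7b.
Outer hash (tag): even-index sum = 270 mod 256 = 14; odd-index sum = 205 mod 256 = 205 → 0e cd.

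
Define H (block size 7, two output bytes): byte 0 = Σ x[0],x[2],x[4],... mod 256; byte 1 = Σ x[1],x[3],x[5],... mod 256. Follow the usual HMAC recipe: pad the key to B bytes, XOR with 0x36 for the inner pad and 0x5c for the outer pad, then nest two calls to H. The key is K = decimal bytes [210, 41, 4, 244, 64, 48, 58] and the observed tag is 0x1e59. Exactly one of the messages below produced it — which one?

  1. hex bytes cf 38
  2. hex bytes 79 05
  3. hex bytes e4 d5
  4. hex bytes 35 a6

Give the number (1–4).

1

Key decimal bytes [210, 41, 4, 244, 64, 48, 58] = d2 29 04 f4 40 30 3a is exactly B = 7 bytes: K' = d2 29 04 f4 40 30 3a.
K' ⊕ ipad = e4 1f 32 c2 76 06 0c; K' ⊕ opad = 8e 75 58 a8 1c 6c 66.
m1: inner = H(e4 1f 32 c2 76 06 0c cf 38) = d0 b6; tag = H(8e 75 58 a8 1c 6c 66 d0 b6) = 1e59 ← matches
m2: inner = H(e4 1f 32 c2 76 06 0c 79 05) = 9d 60; tag = H(8e 75 58 a8 1c 6c 66 9d 60) = c826
m3: inner = H(e4 1f 32 c2 76 06 0c e4 d5) = 6d cb; tag = H(8e 75 58 a8 1c 6c 66 6d cb) = 33f6
m4: inner = H(e4 1f 32 c2 76 06 0c 35 a6) = 3e 1c; tag = H(8e 75 58 a8 1c 6c 66 3e 1c) = 84c7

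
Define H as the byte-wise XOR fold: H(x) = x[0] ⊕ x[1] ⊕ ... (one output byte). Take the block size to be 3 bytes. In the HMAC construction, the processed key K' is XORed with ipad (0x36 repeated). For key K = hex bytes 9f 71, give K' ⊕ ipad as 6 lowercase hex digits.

a94736

Key hex bytes 9f 71 is 2 bytes ≤ B = 3; zero-pad to 3 bytes: K' = 9f 71 00.
XOR each byte with 0x36: 9f⊕36=a9, 71⊕36=47, 00⊕36=36.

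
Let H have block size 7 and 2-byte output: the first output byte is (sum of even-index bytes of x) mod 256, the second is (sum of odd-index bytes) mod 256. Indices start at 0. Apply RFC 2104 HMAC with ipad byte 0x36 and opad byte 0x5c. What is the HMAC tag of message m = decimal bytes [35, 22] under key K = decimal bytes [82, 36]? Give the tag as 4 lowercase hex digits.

c34c

Key decimal bytes [82, 36] = 52 24 is 2 bytes ≤ B = 7; zero-pad to 7 bytes: K' = 52 24 00 00 00 00 00.
K' ⊕ ipad = 64 12 36 36 36 36 36.  K' ⊕ opad = 0e 78 5c 5c 5c 5c 5c.
Inner input = (K'⊕ipad) ∥ m = 64 12 36 36 36 36 36 ∥ 23 16.
Inner hash: even-index sum = 284 mod 256 = 28; odd-index sum = 161 mod 256 = 161 → 1c a1.
Outer input = (K'⊕opad) ∥ inner = 0e 78 5c 5c 5c 5c 5c ∥ 1c a1.
Outer hash (tag): even-index sum = 451 mod 256 = 195; odd-index sum = 332 mod 256 = 76 → c3 4c.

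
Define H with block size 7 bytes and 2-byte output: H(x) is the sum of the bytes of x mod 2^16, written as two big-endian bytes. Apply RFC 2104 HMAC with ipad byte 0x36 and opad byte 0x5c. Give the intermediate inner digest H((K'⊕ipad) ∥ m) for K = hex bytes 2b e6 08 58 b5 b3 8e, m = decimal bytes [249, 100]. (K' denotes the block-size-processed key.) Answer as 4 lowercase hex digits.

04b6

Key hex bytes 2b e6 08 58 b5 b3 8e is exactly B = 7 bytes: K' = 2b e6 08 58 b5 b3 8e.
K' ⊕ ipad = 1d d0 3e 6e 83 85 b8.
Inner input = 1d d0 3e 6e 83 85 b8 ∥ f9 64.
Inner hash: sum = 29+208+62+110+131+133+184+249+100 = 1206 → 04 b6.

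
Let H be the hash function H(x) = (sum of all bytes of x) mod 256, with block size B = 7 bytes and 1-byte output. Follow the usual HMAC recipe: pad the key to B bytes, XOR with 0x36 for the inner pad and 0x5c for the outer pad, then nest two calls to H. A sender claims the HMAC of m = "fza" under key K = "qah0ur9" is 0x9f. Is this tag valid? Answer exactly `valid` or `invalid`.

Key "qah0ur9" = 71 61 68 30 75 72 39 is exactly B = 7 bytes: K' = 71 61 68 30 75 72 39.
K' ⊕ ipad = 47 57 5e 06 43 44 0f; K' ⊕ opad = 2d 3d 34 6c 29 2e 65.
Inner hash: sum = 71+87+94+6+67+68+15+102+122+97 = 729; mod 256 = 217 → d9.
Outer hash (recomputed tag): sum = 45+61+52+108+41+46+101+217 = 671; mod 256 = 159 → 9f.
Recomputed tag = 9f; claimed = 9f → match.

valid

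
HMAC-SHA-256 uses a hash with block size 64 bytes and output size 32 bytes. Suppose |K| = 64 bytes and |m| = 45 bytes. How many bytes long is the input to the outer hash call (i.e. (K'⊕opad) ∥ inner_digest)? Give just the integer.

96

Key is 64 ≤ 64 bytes, zero-padded: |K'| = 64.
Outer input = (K'⊕opad) ∥ H(inner) → 64 + 32 = 96 bytes.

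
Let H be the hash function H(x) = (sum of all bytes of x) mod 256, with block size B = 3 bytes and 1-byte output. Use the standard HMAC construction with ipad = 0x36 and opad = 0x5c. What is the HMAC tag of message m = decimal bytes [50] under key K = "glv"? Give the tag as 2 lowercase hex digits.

Key "glv" = 67 6c 76 is exactly B = 3 bytes: K' = 67 6c 76.
K' ⊕ ipad = 51 5a 40.  K' ⊕ opad = 3b 30 2a.
Inner input = (K'⊕ipad) ∥ m = 51 5a 40 ∥ 32.
Inner hash: sum = 81+90+64+50 = 285; mod 256 = 29 → 1d.
Outer input = (K'⊕opad) ∥ inner = 3b 30 2a ∥ 1d.
Outer hash (tag): sum = 59+48+42+29 = 178 → b2.

b2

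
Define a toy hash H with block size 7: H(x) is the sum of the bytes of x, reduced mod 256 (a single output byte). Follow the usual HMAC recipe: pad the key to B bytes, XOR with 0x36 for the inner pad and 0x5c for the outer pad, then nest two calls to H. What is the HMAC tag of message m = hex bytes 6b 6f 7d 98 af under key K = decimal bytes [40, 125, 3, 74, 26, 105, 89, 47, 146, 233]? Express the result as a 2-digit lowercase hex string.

Key decimal bytes [40, 125, 3, 74, 26, 105, 89, 47, 146, 233] = 28 7d 03 4a 1a 69 59 2f 92 e9 is 10 bytes > B = 7, so hash it first: H(key) = 78, then zero-pad to 7 bytes: K' = 78 00 00 00 00 00 00.
K' ⊕ ipad = 4e 36 36 36 36 36 36.  K' ⊕ opad = 24 5c 5c 5c 5c 5c 5c.
Inner input = (K'⊕ipad) ∥ m = 4e 36 36 36 36 36 36 ∥ 6b 6f 7d 98 af.
Inner hash: sum = 78+54+54+54+54+54+54+107+111+125+152+175 = 1072; mod 256 = 48 → 30.
Outer input = (K'⊕opad) ∥ inner = 24 5c 5c 5c 5c 5c 5c ∥ 30.
Outer hash (tag): sum = 36+92+92+92+92+92+92+48 = 636; mod 256 = 124 → 7c.

7c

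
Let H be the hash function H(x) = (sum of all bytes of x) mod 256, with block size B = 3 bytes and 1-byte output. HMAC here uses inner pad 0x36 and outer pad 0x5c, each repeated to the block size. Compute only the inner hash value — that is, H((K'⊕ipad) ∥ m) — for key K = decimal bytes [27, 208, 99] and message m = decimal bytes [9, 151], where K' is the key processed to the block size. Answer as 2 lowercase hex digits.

Key decimal bytes [27, 208, 99] = 1b d0 63 is exactly B = 3 bytes: K' = 1b d0 63.
K' ⊕ ipad = 2d e6 55.
Inner input = 2d e6 55 ∥ 09 97.
Inner hash: sum = 45+230+85+9+151 = 520; mod 256 = 8 → 08.

08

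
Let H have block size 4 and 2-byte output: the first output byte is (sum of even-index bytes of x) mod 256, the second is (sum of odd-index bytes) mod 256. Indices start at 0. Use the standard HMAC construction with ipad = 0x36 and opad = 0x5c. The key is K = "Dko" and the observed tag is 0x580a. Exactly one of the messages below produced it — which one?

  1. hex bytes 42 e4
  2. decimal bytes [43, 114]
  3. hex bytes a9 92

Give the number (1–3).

Key "Dko" = 44 6b 6f is 3 bytes ≤ B = 4; zero-pad to 4 bytes: K' = 44 6b 6f 00.
K' ⊕ ipad = 72 5d 59 36; K' ⊕ opad = 18 37 33 5c.
m1: inner = H(72 5d 59 36 42 e4) = 0d 77; tag = H(18 37 33 5c 0d 77) = 580a ← matches
m2: inner = H(72 5d 59 36 2b 72) = f6 05; tag = H(18 37 33 5c f6 05) = 4198
m3: inner = H(72 5d 59 36 a9 92) = 74 25; tag = H(18 37 33 5c 74 25) = bfb8

1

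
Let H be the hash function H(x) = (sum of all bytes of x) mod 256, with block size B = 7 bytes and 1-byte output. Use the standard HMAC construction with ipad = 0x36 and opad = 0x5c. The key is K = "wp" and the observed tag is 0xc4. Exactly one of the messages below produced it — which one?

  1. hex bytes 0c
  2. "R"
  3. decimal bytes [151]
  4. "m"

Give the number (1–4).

Key "wp" = 77 70 is 2 bytes ≤ B = 7; zero-pad to 7 bytes: K' = 77 70 00 00 00 00 00.
K' ⊕ ipad = 41 46 36 36 36 36 36; K' ⊕ opad = 2b 2c 5c 5c 5c 5c 5c.
m1: inner = H(41 46 36 36 36 36 36 0c) = a1; tag = H(2b 2c 5c 5c 5c 5c 5c a1) = c4 ← matches
m2: inner = H(41 46 36 36 36 36 36 52) = e7; tag = H(2b 2c 5c 5c 5c 5c 5c e7) = 0a
m3: inner = H(41 46 36 36 36 36 36 97) = 2c; tag = H(2b 2c 5c 5c 5c 5c 5c 2c) = 4f
m4: inner = H(41 46 36 36 36 36 36 6d) = 02; tag = H(2b 2c 5c 5c 5c 5c 5c 02) = 25

1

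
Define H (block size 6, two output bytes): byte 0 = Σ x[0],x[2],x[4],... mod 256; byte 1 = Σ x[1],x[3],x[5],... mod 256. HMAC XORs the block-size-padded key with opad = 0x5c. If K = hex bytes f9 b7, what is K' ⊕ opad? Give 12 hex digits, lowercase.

a5eb5c5c5c5c

Key hex bytes f9 b7 is 2 bytes ≤ B = 6; zero-pad to 6 bytes: K' = f9 b7 00 00 00 00.
XOR each byte with 0x5c: f9⊕5c=a5, b7⊕5c=eb, 00⊕5c=5c, 00⊕5c=5c, 00⊕5c=5c, 00⊕5c=5c.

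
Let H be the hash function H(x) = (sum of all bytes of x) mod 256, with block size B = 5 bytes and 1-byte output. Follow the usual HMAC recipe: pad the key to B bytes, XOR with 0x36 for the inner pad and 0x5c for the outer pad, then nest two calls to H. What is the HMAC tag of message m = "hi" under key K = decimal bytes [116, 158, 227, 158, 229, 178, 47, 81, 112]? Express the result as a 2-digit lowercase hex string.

8b

Key decimal bytes [116, 158, 227, 158, 229, 178, 47, 81, 112] = 74 9e e3 9e e5 b2 2f 51 70 is 9 bytes > B = 5, so hash it first: H(key) = 1a, then zero-pad to 5 bytes: K' = 1a 00 00 00 00.
K' ⊕ ipad = 2c 36 36 36 36.  K' ⊕ opad = 46 5c 5c 5c 5c.
Inner input = (K'⊕ipad) ∥ m = 2c 36 36 36 36 ∥ 68 69.
Inner hash: sum = 44+54+54+54+54+104+105 = 469; mod 256 = 213 → d5.
Outer input = (K'⊕opad) ∥ inner = 46 5c 5c 5c 5c ∥ d5.
Outer hash (tag): sum = 70+92+92+92+92+213 = 651; mod 256 = 139 → 8b.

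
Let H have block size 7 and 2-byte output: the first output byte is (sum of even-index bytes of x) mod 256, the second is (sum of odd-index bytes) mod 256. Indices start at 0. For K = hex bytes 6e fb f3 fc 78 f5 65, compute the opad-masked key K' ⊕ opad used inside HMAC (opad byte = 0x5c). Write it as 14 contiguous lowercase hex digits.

Key hex bytes 6e fb f3 fc 78 f5 65 is exactly B = 7 bytes: K' = 6e fb f3 fc 78 f5 65.
XOR each byte with 0x5c: 6e⊕5c=32, fb⊕5c=a7, f3⊕5c=af, fc⊕5c=a0, 78⊕5c=24, f5⊕5c=a9, 65⊕5c=39.

32a7afa024a939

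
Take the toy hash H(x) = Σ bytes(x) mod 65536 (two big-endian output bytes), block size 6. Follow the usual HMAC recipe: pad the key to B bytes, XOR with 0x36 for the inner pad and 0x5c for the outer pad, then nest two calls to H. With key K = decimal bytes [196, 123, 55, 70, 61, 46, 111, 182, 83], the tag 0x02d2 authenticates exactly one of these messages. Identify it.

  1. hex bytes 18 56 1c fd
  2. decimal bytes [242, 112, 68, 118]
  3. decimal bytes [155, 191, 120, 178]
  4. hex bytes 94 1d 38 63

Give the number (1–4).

Key decimal bytes [196, 123, 55, 70, 61, 46, 111, 182, 83] = c4 7b 37 46 3d 2e 6f b6 53 is 9 bytes > B = 6, so hash it first: H(key) = 03 9f, then zero-pad to 6 bytes: K' = 03 9f 00 00 00 00.
K' ⊕ ipad = 35 a9 36 36 36 36; K' ⊕ opad = 5f c3 5c 5c 5c 5c.
m1: inner = H(35 a9 36 36 36 36 18 56 1c fd) = 03 3d; tag = H(5f c3 5c 5c 5c 5c 03 3d) = 02d2 ← matches
m2: inner = H(35 a9 36 36 36 36 f2 70 44 76) = 03 d2; tag = H(5f c3 5c 5c 5c 5c 03 d2) = 0367
m3: inner = H(35 a9 36 36 36 36 9b bf 78 b2) = 04 3a; tag = H(5f c3 5c 5c 5c 5c 04 3a) = 02d0
m4: inner = H(35 a9 36 36 36 36 94 1d 38 63) = 03 02; tag = H(5f c3 5c 5c 5c 5c 03 02) = 0297

1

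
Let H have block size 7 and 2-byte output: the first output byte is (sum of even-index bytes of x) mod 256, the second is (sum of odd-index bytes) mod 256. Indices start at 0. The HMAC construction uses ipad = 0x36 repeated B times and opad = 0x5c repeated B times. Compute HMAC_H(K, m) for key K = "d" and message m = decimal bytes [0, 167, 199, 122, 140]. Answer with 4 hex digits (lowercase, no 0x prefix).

Key "d" = 64 is 1 byte ≤ B = 7; zero-pad to 7 bytes: K' = 64 00 00 00 00 00 00.
K' ⊕ ipad = 52 36 36 36 36 36 36.  K' ⊕ opad = 38 5c 5c 5c 5c 5c 5c.
Inner input = (K'⊕ipad) ∥ m = 52 36 36 36 36 36 36 ∥ 00 a7 c7 7a 8c.
Inner hash: even-index sum = 533 mod 256 = 21; odd-index sum = 501 mod 256 = 245 → 15 f5.
Outer input = (K'⊕opad) ∥ inner = 38 5c 5c 5c 5c 5c 5c ∥ 15 f5.
Outer hash (tag): even-index sum = 577 mod 256 = 65; odd-index sum = 297 mod 256 = 41 → 41 29.

4129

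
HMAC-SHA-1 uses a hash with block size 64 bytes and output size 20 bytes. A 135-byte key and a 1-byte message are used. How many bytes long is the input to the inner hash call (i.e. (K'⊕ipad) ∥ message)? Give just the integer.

Key is 135 > 64 bytes, so it is hashed to 20 bytes then zero-padded to 64: |K'| = 64.
Inner input = (K'⊕ipad) ∥ m → 64 + 1 = 65 bytes.

65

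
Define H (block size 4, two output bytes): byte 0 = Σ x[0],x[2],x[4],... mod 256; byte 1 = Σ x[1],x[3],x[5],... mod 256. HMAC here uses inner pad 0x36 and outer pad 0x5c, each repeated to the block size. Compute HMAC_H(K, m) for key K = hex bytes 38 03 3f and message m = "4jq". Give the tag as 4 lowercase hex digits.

Key hex bytes 38 03 3f is 3 bytes ≤ B = 4; zero-pad to 4 bytes: K' = 38 03 3f 00.
K' ⊕ ipad = 0e 35 09 36.  K' ⊕ opad = 64 5f 63 5c.
Inner input = (K'⊕ipad) ∥ m = 0e 35 09 36 ∥ 34 6a 71.
Inner hash: even-index sum = 188 mod 256 = 188; odd-index sum = 213 mod 256 = 213 → bc d5.
Outer input = (K'⊕opad) ∥ inner = 64 5f 63 5c ∥ bc d5.
Outer hash (tag): even-index sum = 387 mod 256 = 131; odd-index sum = 400 mod 256 = 144 → 83 90.

8390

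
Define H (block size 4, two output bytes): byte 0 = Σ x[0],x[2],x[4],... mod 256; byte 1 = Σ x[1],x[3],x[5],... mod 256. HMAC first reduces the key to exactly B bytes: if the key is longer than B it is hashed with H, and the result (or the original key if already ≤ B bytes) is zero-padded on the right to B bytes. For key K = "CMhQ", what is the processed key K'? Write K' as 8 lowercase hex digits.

434d6851

Key "CMhQ" = 43 4d 68 51 is exactly B = 4 bytes: K' = 43 4d 68 51.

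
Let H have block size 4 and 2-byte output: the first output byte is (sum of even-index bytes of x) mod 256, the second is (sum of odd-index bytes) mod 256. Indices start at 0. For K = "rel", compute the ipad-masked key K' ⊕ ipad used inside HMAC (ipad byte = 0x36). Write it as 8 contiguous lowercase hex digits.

Key "rel" = 72 65 6c is 3 bytes ≤ B = 4; zero-pad to 4 bytes: K' = 72 65 6c 00.
XOR each byte with 0x36: 72⊕36=44, 65⊕36=53, 6c⊕36=5a, 00⊕36=36.

44535a36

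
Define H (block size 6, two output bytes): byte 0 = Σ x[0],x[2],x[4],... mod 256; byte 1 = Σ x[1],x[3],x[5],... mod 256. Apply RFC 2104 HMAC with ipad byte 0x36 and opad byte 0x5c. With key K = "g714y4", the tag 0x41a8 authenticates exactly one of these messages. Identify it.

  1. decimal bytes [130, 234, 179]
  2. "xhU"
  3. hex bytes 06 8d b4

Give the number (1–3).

Key "g714y4" = 67 37 31 34 79 34 is exactly B = 6 bytes: K' = 67 37 31 34 79 34.
K' ⊕ ipad = 51 01 07 02 4f 02; K' ⊕ opad = 3b 6b 6d 68 25 68.
m1: inner = H(51 01 07 02 4f 02 82 ea b3) = dc ef; tag = H(3b 6b 6d 68 25 68 dc ef) = a92a
m2: inner = H(51 01 07 02 4f 02 78 68 55) = 74 6d; tag = H(3b 6b 6d 68 25 68 74 6d) = 41a8 ← matches
m3: inner = H(51 01 07 02 4f 02 06 8d b4) = 61 92; tag = H(3b 6b 6d 68 25 68 61 92) = 2ecd

2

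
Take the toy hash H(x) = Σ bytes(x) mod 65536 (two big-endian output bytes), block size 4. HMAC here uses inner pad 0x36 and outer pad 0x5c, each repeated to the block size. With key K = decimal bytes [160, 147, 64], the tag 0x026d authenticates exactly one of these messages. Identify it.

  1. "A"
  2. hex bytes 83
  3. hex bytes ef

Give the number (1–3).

1

Key decimal bytes [160, 147, 64] = a0 93 40 is 3 bytes ≤ B = 4; zero-pad to 4 bytes: K' = a0 93 40 00.
K' ⊕ ipad = 96 a5 76 36; K' ⊕ opad = fc cf 1c 5c.
m1: inner = H(96 a5 76 36 41) = 02 28; tag = H(fc cf 1c 5c 02 28) = 026d ← matches
m2: inner = H(96 a5 76 36 83) = 02 6a; tag = H(fc cf 1c 5c 02 6a) = 02af
m3: inner = H(96 a5 76 36 ef) = 02 d6; tag = H(fc cf 1c 5c 02 d6) = 031b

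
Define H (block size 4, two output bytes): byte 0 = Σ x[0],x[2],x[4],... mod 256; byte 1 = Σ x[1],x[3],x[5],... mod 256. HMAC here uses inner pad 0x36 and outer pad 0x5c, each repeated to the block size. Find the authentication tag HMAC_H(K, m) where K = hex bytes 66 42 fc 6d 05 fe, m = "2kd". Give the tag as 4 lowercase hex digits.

b489

Key hex bytes 66 42 fc 6d 05 fe is 6 bytes > B = 4, so hash it first: H(key) = 67 ad, then zero-pad to 4 bytes: K' = 67 ad 00 00.
K' ⊕ ipad = 51 9b 36 36.  K' ⊕ opad = 3b f1 5c 5c.
Inner input = (K'⊕ipad) ∥ m = 51 9b 36 36 ∥ 32 6b 64.
Inner hash: even-index sum = 285 mod 256 = 29; odd-index sum = 316 mod 256 = 60 → 1d 3c.
Outer input = (K'⊕opad) ∥ inner = 3b f1 5c 5c ∥ 1d 3c.
Outer hash (tag): even-index sum = 180 mod 256 = 180; odd-index sum = 393 mod 256 = 137 → b4 89.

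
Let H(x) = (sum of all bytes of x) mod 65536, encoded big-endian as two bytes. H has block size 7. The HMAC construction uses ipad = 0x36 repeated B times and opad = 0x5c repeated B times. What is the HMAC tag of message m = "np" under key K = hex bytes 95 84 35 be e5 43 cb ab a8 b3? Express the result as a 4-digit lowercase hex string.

02d0

Key hex bytes 95 84 35 be e5 43 cb ab a8 b3 is 10 bytes > B = 7, so hash it first: H(key) = 06 05, then zero-pad to 7 bytes: K' = 06 05 00 00 00 00 00.
K' ⊕ ipad = 30 33 36 36 36 36 36.  K' ⊕ opad = 5a 59 5c 5c 5c 5c 5c.
Inner input = (K'⊕ipad) ∥ m = 30 33 36 36 36 36 36 ∥ 6e 70.
Inner hash: sum = 48+51+54+54+54+54+54+110+112 = 591 → 02 4f.
Outer input = (K'⊕opad) ∥ inner = 5a 59 5c 5c 5c 5c 5c ∥ 02 4f.
Outer hash (tag): sum = 90+89+92+92+92+92+92+2+79 = 720 → 02 d0.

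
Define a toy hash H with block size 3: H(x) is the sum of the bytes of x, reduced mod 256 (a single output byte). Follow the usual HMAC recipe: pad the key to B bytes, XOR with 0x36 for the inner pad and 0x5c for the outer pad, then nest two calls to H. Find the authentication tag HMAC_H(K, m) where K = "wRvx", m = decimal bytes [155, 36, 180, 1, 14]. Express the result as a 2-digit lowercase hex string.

12

Key "wRvx" = 77 52 76 78 is 4 bytes > B = 3, so hash it first: H(key) = b7, then zero-pad to 3 bytes: K' = b7 00 00.
K' ⊕ ipad = 81 36 36.  K' ⊕ opad = eb 5c 5c.
Inner input = (K'⊕ipad) ∥ m = 81 36 36 ∥ 9b 24 b4 01 0e.
Inner hash: sum = 129+54+54+155+36+180+1+14 = 623; mod 256 = 111 → 6f.
Outer input = (K'⊕opad) ∥ inner = eb 5c 5c ∥ 6f.
Outer hash (tag): sum = 235+92+92+111 = 530; mod 256 = 18 → 12.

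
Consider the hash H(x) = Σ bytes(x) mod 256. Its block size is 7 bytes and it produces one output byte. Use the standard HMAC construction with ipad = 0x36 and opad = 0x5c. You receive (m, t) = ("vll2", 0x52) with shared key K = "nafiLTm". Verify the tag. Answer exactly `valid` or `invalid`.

invalid

Key "nafiLTm" = 6e 61 66 69 4c 54 6d is exactly B = 7 bytes: K' = 6e 61 66 69 4c 54 6d.
K' ⊕ ipad = 58 57 50 5f 7a 62 5b; K' ⊕ opad = 32 3d 3a 35 10 08 31.
Inner hash: sum = 88+87+80+95+122+98+91+118+108+108+50 = 1045; mod 256 = 21 → 15.
Outer hash (recomputed tag): sum = 50+61+58+53+16+8+49+21 = 316; mod 256 = 60 → 3c.
Recomputed tag = 3c; claimed = 52 → mismatch.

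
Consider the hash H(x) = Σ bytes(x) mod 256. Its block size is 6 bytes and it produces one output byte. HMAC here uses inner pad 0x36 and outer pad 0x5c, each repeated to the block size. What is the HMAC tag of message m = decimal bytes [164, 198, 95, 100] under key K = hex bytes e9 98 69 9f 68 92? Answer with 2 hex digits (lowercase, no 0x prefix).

37

Key hex bytes e9 98 69 9f 68 92 is exactly B = 6 bytes: K' = e9 98 69 9f 68 92.
K' ⊕ ipad = df ae 5f a9 5e a4.  K' ⊕ opad = b5 c4 35 c3 34 ce.
Inner input = (K'⊕ipad) ∥ m = df ae 5f a9 5e a4 ∥ a4 c6 5f 64.
Inner hash: sum = 223+174+95+169+94+164+164+198+95+100 = 1476; mod 256 = 196 → c4.
Outer input = (K'⊕opad) ∥ inner = b5 c4 35 c3 34 ce ∥ c4.
Outer hash (tag): sum = 181+196+53+195+52+206+196 = 1079; mod 256 = 55 → 37.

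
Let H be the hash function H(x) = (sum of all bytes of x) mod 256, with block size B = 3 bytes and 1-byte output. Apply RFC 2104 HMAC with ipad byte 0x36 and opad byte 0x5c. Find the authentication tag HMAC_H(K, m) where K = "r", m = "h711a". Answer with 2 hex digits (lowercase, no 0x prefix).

f8

Key "r" = 72 is 1 byte ≤ B = 3; zero-pad to 3 bytes: K' = 72 00 00.
K' ⊕ ipad = 44 36 36.  K' ⊕ opad = 2e 5c 5c.
Inner input = (K'⊕ipad) ∥ m = 44 36 36 ∥ 68 37 31 31 61.
Inner hash: sum = 68+54+54+104+55+49+49+97 = 530; mod 256 = 18 → 12.
Outer input = (K'⊕opad) ∥ inner = 2e 5c 5c ∥ 12.
Outer hash (tag): sum = 46+92+92+18 = 248 → f8.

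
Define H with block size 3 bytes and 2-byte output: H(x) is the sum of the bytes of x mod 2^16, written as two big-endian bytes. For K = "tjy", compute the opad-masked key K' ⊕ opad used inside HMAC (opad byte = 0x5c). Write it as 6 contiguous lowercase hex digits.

283625

Key "tjy" = 74 6a 79 is exactly B = 3 bytes: K' = 74 6a 79.
XOR each byte with 0x5c: 74⊕5c=28, 6a⊕5c=36, 79⊕5c=25.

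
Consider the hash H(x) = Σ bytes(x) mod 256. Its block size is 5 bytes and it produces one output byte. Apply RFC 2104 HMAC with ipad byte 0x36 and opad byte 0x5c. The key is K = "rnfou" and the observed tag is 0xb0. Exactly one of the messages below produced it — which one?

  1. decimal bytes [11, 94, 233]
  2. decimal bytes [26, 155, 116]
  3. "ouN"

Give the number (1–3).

3

Key "rnfou" = 72 6e 66 6f 75 is exactly B = 5 bytes: K' = 72 6e 66 6f 75.
K' ⊕ ipad = 44 58 50 59 43; K' ⊕ opad = 2e 32 3a 33 29.
m1: inner = H(44 58 50 59 43 0b 5e e9) = da; tag = H(2e 32 3a 33 29 da) = d0
m2: inner = H(44 58 50 59 43 1a 9b 74) = b1; tag = H(2e 32 3a 33 29 b1) = a7
m3: inner = H(44 58 50 59 43 6f 75 4e) = ba; tag = H(2e 32 3a 33 29 ba) = b0 ← matches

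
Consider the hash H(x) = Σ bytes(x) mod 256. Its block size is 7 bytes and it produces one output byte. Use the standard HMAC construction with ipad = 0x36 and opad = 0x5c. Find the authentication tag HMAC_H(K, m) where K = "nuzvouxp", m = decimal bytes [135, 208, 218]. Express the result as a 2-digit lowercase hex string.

09

Key "nuzvouxp" = 6e 75 7a 76 6f 75 78 70 is 8 bytes > B = 7, so hash it first: H(key) = 9f, then zero-pad to 7 bytes: K' = 9f 00 00 00 00 00 00.
K' ⊕ ipad = a9 36 36 36 36 36 36.  K' ⊕ opad = c3 5c 5c 5c 5c 5c 5c.
Inner input = (K'⊕ipad) ∥ m = a9 36 36 36 36 36 36 ∥ 87 d0 da.
Inner hash: sum = 169+54+54+54+54+54+54+135+208+218 = 1054; mod 256 = 30 → 1e.
Outer input = (K'⊕opad) ∥ inner = c3 5c 5c 5c 5c 5c 5c ∥ 1e.
Outer hash (tag): sum = 195+92+92+92+92+92+92+30 = 777; mod 256 = 9 → 09.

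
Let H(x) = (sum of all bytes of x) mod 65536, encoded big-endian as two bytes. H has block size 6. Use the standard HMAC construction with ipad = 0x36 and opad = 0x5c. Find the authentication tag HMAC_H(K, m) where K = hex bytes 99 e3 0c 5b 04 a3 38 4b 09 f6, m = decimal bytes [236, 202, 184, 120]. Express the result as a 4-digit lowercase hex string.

0246

Key hex bytes 99 e3 0c 5b 04 a3 38 4b 09 f6 is 10 bytes > B = 6, so hash it first: H(key) = 04 0c, then zero-pad to 6 bytes: K' = 04 0c 00 00 00 00.
K' ⊕ ipad = 32 3a 36 36 36 36.  K' ⊕ opad = 58 50 5c 5c 5c 5c.
Inner input = (K'⊕ipad) ∥ m = 32 3a 36 36 36 36 ∥ ec ca b8 78.
Inner hash: sum = 50+58+54+54+54+54+236+202+184+120 = 1066 → 04 2a.
Outer input = (K'⊕opad) ∥ inner = 58 50 5c 5c 5c 5c ∥ 04 2a.
Outer hash (tag): sum = 88+80+92+92+92+92+4+42 = 582 → 02 46.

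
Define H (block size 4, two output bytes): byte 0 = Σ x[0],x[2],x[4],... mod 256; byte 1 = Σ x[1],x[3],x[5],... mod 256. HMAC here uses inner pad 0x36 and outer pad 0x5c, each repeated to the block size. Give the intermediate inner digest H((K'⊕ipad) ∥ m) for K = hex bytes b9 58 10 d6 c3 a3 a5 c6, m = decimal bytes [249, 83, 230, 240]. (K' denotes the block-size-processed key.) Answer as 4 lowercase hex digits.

Key hex bytes b9 58 10 d6 c3 a3 a5 c6 is 8 bytes > B = 4, so hash it first: H(key) = 31 97, then zero-pad to 4 bytes: K' = 31 97 00 00.
K' ⊕ ipad = 07 a1 36 36.
Inner input = 07 a1 36 36 ∥ f9 53 e6 f0.
Inner hash: even-index sum = 540 mod 256 = 28; odd-index sum = 538 mod 256 = 26 → 1c 1a.

1c1a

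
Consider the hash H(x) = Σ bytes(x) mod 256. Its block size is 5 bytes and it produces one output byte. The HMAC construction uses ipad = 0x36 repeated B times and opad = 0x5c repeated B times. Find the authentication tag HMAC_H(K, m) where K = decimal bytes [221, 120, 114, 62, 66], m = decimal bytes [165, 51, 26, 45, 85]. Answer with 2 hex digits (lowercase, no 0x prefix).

c0

Key decimal bytes [221, 120, 114, 62, 66] = dd 78 72 3e 42 is exactly B = 5 bytes: K' = dd 78 72 3e 42.
K' ⊕ ipad = eb 4e 44 08 74.  K' ⊕ opad = 81 24 2e 62 1e.
Inner input = (K'⊕ipad) ∥ m = eb 4e 44 08 74 ∥ a5 33 1a 2d 55.
Inner hash: sum = 235+78+68+8+116+165+51+26+45+85 = 877; mod 256 = 109 → 6d.
Outer input = (K'⊕opad) ∥ inner = 81 24 2e 62 1e ∥ 6d.
Outer hash (tag): sum = 129+36+46+98+30+109 = 448; mod 256 = 192 → c0.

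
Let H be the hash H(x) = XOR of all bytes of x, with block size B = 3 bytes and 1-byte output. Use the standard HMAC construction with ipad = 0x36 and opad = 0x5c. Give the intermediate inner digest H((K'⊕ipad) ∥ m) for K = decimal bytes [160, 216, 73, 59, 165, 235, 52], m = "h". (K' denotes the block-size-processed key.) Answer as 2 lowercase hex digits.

Key decimal bytes [160, 216, 73, 59, 165, 235, 52] = a0 d8 49 3b a5 eb 34 is 7 bytes > B = 3, so hash it first: H(key) = 70, then zero-pad to 3 bytes: K' = 70 00 00.
K' ⊕ ipad = 46 36 36.
Inner input = 46 36 36 ∥ 68.
Inner hash: XOR 46⊕36⊕36⊕68 = 2e.

2e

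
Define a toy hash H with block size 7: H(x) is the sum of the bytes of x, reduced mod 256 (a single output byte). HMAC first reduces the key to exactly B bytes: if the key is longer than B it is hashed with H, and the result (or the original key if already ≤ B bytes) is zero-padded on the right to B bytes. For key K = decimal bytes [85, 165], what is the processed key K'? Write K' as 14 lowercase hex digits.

Key decimal bytes [85, 165] = 55 a5 is 2 bytes ≤ B = 7; zero-pad to 7 bytes: K' = 55 a5 00 00 00 00 00.

55a50000000000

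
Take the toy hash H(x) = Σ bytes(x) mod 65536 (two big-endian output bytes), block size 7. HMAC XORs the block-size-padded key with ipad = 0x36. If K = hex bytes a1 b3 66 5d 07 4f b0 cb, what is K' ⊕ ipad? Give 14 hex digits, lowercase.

Key hex bytes a1 b3 66 5d 07 4f b0 cb is 8 bytes > B = 7, so hash it first: H(key) = 03 e8, then zero-pad to 7 bytes: K' = 03 e8 00 00 00 00 00.
XOR each byte with 0x36: 03⊕36=35, e8⊕36=de, 00⊕36=36, 00⊕36=36, 00⊕36=36, 00⊕36=36, 00⊕36=36.

35de3636363636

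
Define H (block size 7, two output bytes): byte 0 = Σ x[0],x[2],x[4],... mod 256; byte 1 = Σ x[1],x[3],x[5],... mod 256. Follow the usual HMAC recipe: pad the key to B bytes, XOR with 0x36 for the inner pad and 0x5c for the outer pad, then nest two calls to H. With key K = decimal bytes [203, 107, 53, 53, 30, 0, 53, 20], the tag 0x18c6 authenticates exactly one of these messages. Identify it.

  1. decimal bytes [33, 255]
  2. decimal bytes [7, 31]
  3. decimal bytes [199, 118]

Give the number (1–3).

Key decimal bytes [203, 107, 53, 53, 30, 0, 53, 20] = cb 6b 35 35 1e 00 35 14 is 8 bytes > B = 7, so hash it first: H(key) = 53 b4, then zero-pad to 7 bytes: K' = 53 b4 00 00 00 00 00.
K' ⊕ ipad = 65 82 36 36 36 36 36; K' ⊕ opad = 0f e8 5c 5c 5c 5c 5c.
m1: inner = H(65 82 36 36 36 36 36 21 ff) = 06 0f; tag = H(0f e8 5c 5c 5c 5c 5c 06 0f) = 32a6
m2: inner = H(65 82 36 36 36 36 36 07 1f) = 26 f5; tag = H(0f e8 5c 5c 5c 5c 5c 26 f5) = 18c6 ← matches
m3: inner = H(65 82 36 36 36 36 36 c7 76) = 7d b5; tag = H(0f e8 5c 5c 5c 5c 5c 7d b5) = d81d

2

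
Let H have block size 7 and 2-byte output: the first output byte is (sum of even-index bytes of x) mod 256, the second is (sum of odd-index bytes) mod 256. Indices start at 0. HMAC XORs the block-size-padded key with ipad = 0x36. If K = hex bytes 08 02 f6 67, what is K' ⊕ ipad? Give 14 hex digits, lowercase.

3e34c051363636

Key hex bytes 08 02 f6 67 is 4 bytes ≤ B = 7; zero-pad to 7 bytes: K' = 08 02 f6 67 00 00 00.
XOR each byte with 0x36: 08⊕36=3e, 02⊕36=34, f6⊕36=c0, 67⊕36=51, 00⊕36=36, 00⊕36=36, 00⊕36=36.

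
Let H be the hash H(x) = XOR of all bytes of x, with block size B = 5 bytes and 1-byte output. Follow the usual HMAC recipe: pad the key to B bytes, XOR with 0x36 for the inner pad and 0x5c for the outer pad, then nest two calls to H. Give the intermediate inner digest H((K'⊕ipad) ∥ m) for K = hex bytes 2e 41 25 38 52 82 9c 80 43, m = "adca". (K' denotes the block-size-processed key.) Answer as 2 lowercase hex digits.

cc

Key hex bytes 2e 41 25 38 52 82 9c 80 43 is 9 bytes > B = 5, so hash it first: H(key) = fd, then zero-pad to 5 bytes: K' = fd 00 00 00 00.
K' ⊕ ipad = cb 36 36 36 36.
Inner input = cb 36 36 36 36 ∥ 61 64 63 61.
Inner hash: XOR cb⊕36⊕36⊕36⊕36⊕61⊕64⊕63⊕61 = cc.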